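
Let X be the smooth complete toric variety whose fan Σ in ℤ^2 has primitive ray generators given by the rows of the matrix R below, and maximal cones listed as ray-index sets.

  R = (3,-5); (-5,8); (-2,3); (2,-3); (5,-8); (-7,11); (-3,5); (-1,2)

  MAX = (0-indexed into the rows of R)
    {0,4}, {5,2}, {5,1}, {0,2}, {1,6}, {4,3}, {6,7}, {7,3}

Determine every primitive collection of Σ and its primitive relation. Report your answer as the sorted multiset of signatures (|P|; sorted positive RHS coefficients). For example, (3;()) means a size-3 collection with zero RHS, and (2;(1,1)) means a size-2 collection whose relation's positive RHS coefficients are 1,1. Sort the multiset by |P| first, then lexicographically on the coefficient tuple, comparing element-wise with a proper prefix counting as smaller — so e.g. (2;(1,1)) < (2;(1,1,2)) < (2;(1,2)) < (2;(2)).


The 20 primitive collections of Σ (r=8, n=2):

  P={0,6}:  v_{0} + v_{6} = 0 — sig = (2;())
  P={1,4}:  v_{1} + v_{4} = 0 — sig = (2;())
  P={2,3}:  v_{2} + v_{3} = 0 — sig = (2;())
  P={0,1}:  v_{0} + v_{1} = v_{2} — sig = (2;(1))
  P={0,3}:  v_{0} + v_{3} = v_{4} — sig = (2;(1))
  P={0,7}:  v_{0} + v_{7} = v_{3} — sig = (2;(1))
  P={1,2}:  v_{1} + v_{2} = v_{5} — sig = (2;(1))
  P={1,3}:  v_{1} + v_{3} = v_{6} — sig = (2;(1))
  P={2,4}:  v_{2} + v_{4} = v_{0} — sig = (2;(1))
  P={2,6}:  v_{2} + v_{6} = v_{1} — sig = (2;(1))
  P={2,7}:  v_{2} + v_{7} = v_{6} — sig = (2;(1))
  P={3,5}:  v_{3} + v_{5} = v_{1} — sig = (2;(1))
  P={3,6}:  v_{3} + v_{6} = v_{7} — sig = (2;(1))
  P={4,5}:  v_{4} + v_{5} = v_{2} — sig = (2;(1))
  P={4,6}:  v_{4} + v_{6} = v_{3} — sig = (2;(1))
  P={5,7}:  v_{5} + v_{7} = v_{1} + v_{6} — sig = (2;(1,1))
  P={0,5}:  v_{0} + v_{5} = 2·v_{2} — sig = (2;(2))
  P={1,7}:  v_{1} + v_{7} = 2·v_{6} — sig = (2;(2))
  P={4,7}:  v_{4} + v_{7} = 2·v_{3} — sig = (2;(2))
  P={5,6}:  v_{5} + v_{6} = 2·v_{1} — sig = (2;(2))

Hence PRS(X_Σ) =
[(2;()), (2;()), (2;()), (2;(1)), (2;(1)), (2;(1)), (2;(1)), (2;(1)), (2;(1)), (2;(1)), (2;(1)), (2;(1)), (2;(1)), (2;(1)), (2;(1)), (2;(1,1)), (2;(2)), (2;(2)), (2;(2)), (2;(2))]


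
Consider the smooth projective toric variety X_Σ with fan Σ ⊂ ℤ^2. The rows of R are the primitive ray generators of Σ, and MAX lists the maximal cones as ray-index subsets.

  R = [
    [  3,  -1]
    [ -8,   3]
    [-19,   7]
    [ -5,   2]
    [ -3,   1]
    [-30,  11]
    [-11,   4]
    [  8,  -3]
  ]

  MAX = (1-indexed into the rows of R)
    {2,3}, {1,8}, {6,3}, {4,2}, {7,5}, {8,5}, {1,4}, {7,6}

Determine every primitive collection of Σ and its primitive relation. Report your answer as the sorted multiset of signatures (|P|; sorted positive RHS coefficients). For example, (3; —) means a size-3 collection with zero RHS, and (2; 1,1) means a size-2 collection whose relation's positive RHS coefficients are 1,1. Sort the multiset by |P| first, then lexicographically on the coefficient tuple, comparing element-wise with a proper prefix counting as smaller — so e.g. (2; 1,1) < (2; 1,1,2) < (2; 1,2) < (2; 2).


Δ(Σ) — 8 vertices, 20 min non-faces:

  • {1,5}:  v_{1} + v_{5} = 0  so sig = (2; —)
  • {2,8}:  v_{2} + v_{8} = 0  so sig = (2; —)
  • {1,2}:  v_{1} + v_{2} = v_{4}  so sig = (2; 1)
  • {1,7}:  v_{1} + v_{7} = v_{2}  so sig = (2; 1)
  • {2,5}:  v_{2} + v_{5} = v_{7}  so sig = (2; 1)
  • {2,7}:  v_{2} + v_{7} = v_{3}  so sig = (2; 1)
  • {3,7}:  v_{3} + v_{7} = v_{6}  so sig = (2; 1)
  • {3,8}:  v_{3} + v_{8} = v_{7}  so sig = (2; 1)
  • {4,5}:  v_{4} + v_{5} = v_{2}  so sig = (2; 1)
  • {4,8}:  v_{4} + v_{8} = v_{1}  so sig = (2; 1)
  • {7,8}:  v_{7} + v_{8} = v_{5}  so sig = (2; 1)
  • {1,6}:  v_{1} + v_{6} = v_{2} + v_{3}  so sig = (2; 1,1)
  • {4,6}:  v_{4} + v_{6} = 2·v_{2} + v_{3}  so sig = (2; 1,2)
  • {1,3}:  v_{1} + v_{3} = 2·v_{2}  so sig = (2; 2)
  • {2,6}:  v_{2} + v_{6} = 2·v_{3}  so sig = (2; 2)
  • {3,5}:  v_{3} + v_{5} = 2·v_{7}  so sig = (2; 2)
  • {4,7}:  v_{4} + v_{7} = 2·v_{2}  so sig = (2; 2)
  • {6,8}:  v_{6} + v_{8} = 2·v_{7}  so sig = (2; 2)
  • {3,4}:  v_{3} + v_{4} = 3·v_{2}  so sig = (2; 3)
  • {5,6}:  v_{5} + v_{6} = 3·v_{7}  so sig = (2; 3)

Hence PRS(X_Σ) =
    |P|=2: 20 collections, coeffs (), (), (1), (1), (1), (1), (1), (1), (1), (1), (1), (1,1), (1,2), (2), (2), (2), (2), (2), (3), (3)


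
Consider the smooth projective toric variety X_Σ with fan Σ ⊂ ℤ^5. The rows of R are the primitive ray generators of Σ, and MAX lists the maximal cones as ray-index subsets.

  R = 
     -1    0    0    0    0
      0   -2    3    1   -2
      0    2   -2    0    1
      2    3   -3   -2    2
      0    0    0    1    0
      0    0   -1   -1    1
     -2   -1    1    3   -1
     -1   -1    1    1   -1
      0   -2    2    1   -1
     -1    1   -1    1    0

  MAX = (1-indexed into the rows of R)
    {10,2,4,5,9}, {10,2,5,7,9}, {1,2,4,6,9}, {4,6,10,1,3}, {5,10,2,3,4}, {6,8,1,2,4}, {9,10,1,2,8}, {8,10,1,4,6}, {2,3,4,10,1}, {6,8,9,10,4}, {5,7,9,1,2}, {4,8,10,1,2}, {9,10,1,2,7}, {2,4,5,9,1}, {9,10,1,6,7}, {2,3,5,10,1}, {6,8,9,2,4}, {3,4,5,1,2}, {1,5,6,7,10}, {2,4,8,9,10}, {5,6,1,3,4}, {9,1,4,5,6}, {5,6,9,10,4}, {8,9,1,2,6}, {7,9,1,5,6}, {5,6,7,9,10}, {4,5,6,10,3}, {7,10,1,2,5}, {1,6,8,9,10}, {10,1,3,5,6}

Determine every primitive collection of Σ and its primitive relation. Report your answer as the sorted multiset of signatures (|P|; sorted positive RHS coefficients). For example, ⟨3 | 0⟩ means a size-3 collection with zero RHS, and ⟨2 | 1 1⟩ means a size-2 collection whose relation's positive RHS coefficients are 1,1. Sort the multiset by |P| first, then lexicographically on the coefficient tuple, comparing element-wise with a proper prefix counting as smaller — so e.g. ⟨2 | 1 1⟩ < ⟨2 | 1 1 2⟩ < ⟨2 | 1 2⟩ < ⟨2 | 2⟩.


14 minimal non-faces of Δ(Σ) (on 10 rays):

  P={3,8}:  v_{3} + v_{8} = v_{10} ; sig = ⟨2 | 1⟩
  P={3,9}:  v_{3} + v_{9} = v_{5} ; sig = ⟨2 | 1⟩
  P={4,7}:  v_{4} + v_{7} = v_{3} + v_{5} ; sig = ⟨2 | 1 1⟩
  P={5,8}:  v_{5} + v_{8} = v_{9} + v_{10} ; sig = ⟨2 | 1 1⟩
  P={3,7}:  v_{3} + v_{7} = v_{1} + 2·v_{5} + v_{10} ; sig = ⟨2 | 1 1 2⟩
  P={7,8}:  v_{7} + v_{8} = v_{1} + 2·v_{9} + 2·v_{10} ; sig = ⟨2 | 1 2 2⟩
  P={2,3,6}:  v_{2} + v_{3} + v_{6} = 0 ; sig = ⟨3 | 0⟩
  P={2,5,6}:  v_{2} + v_{5} + v_{6} = v_{9} ; sig = ⟨3 | 1⟩
  P={2,6,10}:  v_{2} + v_{6} + v_{10} = v_{8} ; sig = ⟨3 | 1⟩
  P={2,6,7}:  v_{2} + v_{6} + v_{7} = v_{1} + 2·v_{9} + v_{10} ; sig = ⟨3 | 1 1 2⟩
  P={1,4,8,9}:  v_{1} + v_{4} + v_{8} + v_{9} = 0 ; sig = ⟨4 | 0⟩
  P={1,4,9,10}:  v_{1} + v_{4} + v_{9} + v_{10} = v_{3} ; sig = ⟨4 | 1⟩
  P={1,5,9,10}:  v_{1} + v_{5} + v_{9} + v_{10} = v_{7} ; sig = ⟨4 | 1⟩
  P={1,4,5,10}:  v_{1} + v_{4} + v_{5} + v_{10} = 2·v_{3} ; sig = ⟨4 | 2⟩

Hence PRS(X_Σ) =
[⟨2 | 1⟩, ⟨2 | 1⟩, ⟨2 | 1 1⟩, ⟨2 | 1 1⟩, ⟨2 | 1 1 2⟩, ⟨2 | 1 2 2⟩, ⟨3 | 0⟩, ⟨3 | 1⟩, ⟨3 | 1⟩, ⟨3 | 1 1 2⟩, ⟨4 | 0⟩, ⟨4 | 1⟩, ⟨4 | 1⟩, ⟨4 | 2⟩]


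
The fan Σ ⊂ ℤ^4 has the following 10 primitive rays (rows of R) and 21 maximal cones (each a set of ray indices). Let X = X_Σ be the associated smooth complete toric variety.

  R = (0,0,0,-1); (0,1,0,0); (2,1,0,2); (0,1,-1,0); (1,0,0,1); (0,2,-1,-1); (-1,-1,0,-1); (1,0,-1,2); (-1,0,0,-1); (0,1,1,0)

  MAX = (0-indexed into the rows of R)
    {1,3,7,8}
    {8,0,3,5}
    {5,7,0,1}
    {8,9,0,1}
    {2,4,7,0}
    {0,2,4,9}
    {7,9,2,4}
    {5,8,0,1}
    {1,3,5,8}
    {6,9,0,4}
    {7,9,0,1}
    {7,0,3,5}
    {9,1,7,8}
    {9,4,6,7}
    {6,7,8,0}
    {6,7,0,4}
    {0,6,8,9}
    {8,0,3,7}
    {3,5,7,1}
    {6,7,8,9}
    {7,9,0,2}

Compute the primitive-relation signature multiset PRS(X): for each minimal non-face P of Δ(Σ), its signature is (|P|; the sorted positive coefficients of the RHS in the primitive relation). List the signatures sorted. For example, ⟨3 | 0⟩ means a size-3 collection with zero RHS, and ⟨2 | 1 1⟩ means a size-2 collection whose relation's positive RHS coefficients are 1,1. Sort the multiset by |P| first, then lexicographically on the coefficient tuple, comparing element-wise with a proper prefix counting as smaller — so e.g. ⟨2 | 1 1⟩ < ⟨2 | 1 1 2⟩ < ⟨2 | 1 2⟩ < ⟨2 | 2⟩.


Primitive collections (20):

  • {4,8}:  v_{4} + v_{8} = 0  so sig = ⟨2 | 0⟩
  • {1,6}:  v_{1} + v_{6} = v_{8}  so sig = ⟨2 | 1⟩
  • {2,6}:  v_{2} + v_{6} = v_{4}  so sig = ⟨2 | 1⟩
  • {1,4}:  v_{1} + v_{4} = v_{0} + v_{7} + v_{9}  so sig = ⟨2 | 1 1 1⟩
  • {2,8}:  v_{2} + v_{8} = v_{0} + v_{7} + v_{9}  so sig = ⟨2 | 1 1 1⟩
  • {3,4}:  v_{3} + v_{4} = v_{0} + v_{1} + v_{7}  so sig = ⟨2 | 1 1 1⟩
  • {5,6}:  v_{5} + v_{6} = v_{0} + v_{3} + v_{8}  so sig = ⟨2 | 1 1 1⟩
  • {3,6}:  v_{3} + v_{6} = v_{0} + v_{7} + 2·v_{8}  so sig = ⟨2 | 1 1 2⟩
  • {2,3}:  v_{2} + v_{3} = 2·v_{0} + v_{1} + 2·v_{7} + v_{9}  so sig = ⟨2 | 1 1 2 2⟩
  • {4,5}:  v_{4} + v_{5} = 2·v_{0} + 2·v_{1} + v_{7}  so sig = ⟨2 | 1 2 2⟩
  • {2,5}:  v_{2} + v_{5} = 3·v_{0} + 2·v_{1} + 2·v_{7} + v_{9}  so sig = ⟨2 | 1 2 2 3⟩
  • {5,9}:  v_{5} + v_{9} = v_{0} + 3·v_{1}  so sig = ⟨2 | 1 3⟩
  • {3,9}:  v_{3} + v_{9} = 2·v_{1}  so sig = ⟨2 | 2⟩
  • {1,2}:  v_{1} + v_{2} = 2·v_{0} + 2·v_{7} + 2·v_{9}  so sig = ⟨2 | 2 2 2⟩
  • {0,1,3}:  v_{0} + v_{1} + v_{3} = v_{5}  so sig = ⟨3 | 1⟩
  • {5,7,8}:  v_{5} + v_{7} + v_{8} = 2·v_{3}  so sig = ⟨3 | 2⟩
  • {0,6,7,9}:  v_{0} + v_{6} + v_{7} + v_{9} = 0  so sig = ⟨4 | 0⟩
  • {0,1,7,8}:  v_{0} + v_{1} + v_{7} + v_{8} = v_{3}  so sig = ⟨4 | 1⟩
  • {0,4,7,9}:  v_{0} + v_{4} + v_{7} + v_{9} = v_{2}  so sig = ⟨4 | 1⟩
  • {0,7,8,9}:  v_{0} + v_{7} + v_{8} + v_{9} = v_{1}  so sig = ⟨4 | 1⟩

Sorted signature multiset PRS(X):
[⟨2 | 0⟩, ⟨2 | 1⟩, ⟨2 | 1⟩, ⟨2 | 1 1 1⟩, ⟨2 | 1 1 1⟩, ⟨2 | 1 1 1⟩, ⟨2 | 1 1 1⟩, ⟨2 | 1 1 2⟩, ⟨2 | 1 1 2 2⟩, ⟨2 | 1 2 2⟩, ⟨2 | 1 2 2 3⟩, ⟨2 | 1 3⟩, ⟨2 | 2⟩, ⟨2 | 2 2 2⟩, ⟨3 | 1⟩, ⟨3 | 2⟩, ⟨4 | 0⟩, ⟨4 | 1⟩, ⟨4 | 1⟩, ⟨4 | 1⟩]


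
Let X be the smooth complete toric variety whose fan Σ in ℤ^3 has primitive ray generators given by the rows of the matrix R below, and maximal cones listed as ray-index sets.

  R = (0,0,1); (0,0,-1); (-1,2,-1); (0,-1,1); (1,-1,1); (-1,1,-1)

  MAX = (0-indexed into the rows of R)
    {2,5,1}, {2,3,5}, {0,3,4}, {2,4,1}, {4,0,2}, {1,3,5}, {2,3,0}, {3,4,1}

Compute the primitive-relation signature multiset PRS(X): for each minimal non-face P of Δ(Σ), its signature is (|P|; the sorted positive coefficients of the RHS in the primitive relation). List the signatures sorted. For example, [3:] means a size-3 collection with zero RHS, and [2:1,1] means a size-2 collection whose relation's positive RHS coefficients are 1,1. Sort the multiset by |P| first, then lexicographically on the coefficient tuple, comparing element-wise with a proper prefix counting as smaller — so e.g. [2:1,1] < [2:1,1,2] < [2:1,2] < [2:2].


Δ(Σ) — 6 vertices, 5 min non-faces:

  P={0,1}:  v_{0} + v_{1} = 0 — sig = [2:]
  P={4,5}:  v_{4} + v_{5} = 0 — sig = [2:]
  P={0,5}:  v_{0} + v_{5} = v_{2} + v_{3} — sig = [2:1,1]
  P={1,2,3}:  v_{1} + v_{2} + v_{3} = v_{5} — sig = [3:1]
  P={2,3,4}:  v_{2} + v_{3} + v_{4} = v_{0} — sig = [3:1]

Signatures (|P|; sorted positive RHS coefficients), sorted:
    [2:]
    [2:]
    [2:1,1]
    [3:1]
    [3:1]


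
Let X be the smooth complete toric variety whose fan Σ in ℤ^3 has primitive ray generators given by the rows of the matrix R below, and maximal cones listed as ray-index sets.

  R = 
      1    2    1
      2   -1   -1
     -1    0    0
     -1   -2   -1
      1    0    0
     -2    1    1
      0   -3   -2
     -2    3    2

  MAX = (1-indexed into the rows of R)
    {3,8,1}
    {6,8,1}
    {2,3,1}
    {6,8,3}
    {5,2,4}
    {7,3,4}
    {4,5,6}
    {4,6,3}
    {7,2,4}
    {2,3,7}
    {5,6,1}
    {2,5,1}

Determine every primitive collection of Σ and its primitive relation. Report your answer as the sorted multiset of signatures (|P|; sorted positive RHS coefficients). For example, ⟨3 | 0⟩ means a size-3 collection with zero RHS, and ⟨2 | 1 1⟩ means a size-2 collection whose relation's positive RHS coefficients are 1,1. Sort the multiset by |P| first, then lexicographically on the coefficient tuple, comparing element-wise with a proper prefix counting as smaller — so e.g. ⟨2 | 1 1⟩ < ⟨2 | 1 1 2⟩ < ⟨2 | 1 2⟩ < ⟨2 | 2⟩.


|primitive collections| = 12. Relations:

  P={1,4}:  v_{1} + v_{4} = 0 — sig = ⟨2 | 0⟩
  P={2,6}:  v_{2} + v_{6} = 0 — sig = ⟨2 | 0⟩
  P={3,5}:  v_{3} + v_{5} = 0 — sig = ⟨2 | 0⟩
  P={1,7}:  v_{1} + v_{7} = v_{2} + v_{3} — sig = ⟨2 | 1 1⟩
  P={2,8}:  v_{2} + v_{8} = v_{1} + v_{3} — sig = ⟨2 | 1 1⟩
  P={4,8}:  v_{4} + v_{8} = v_{3} + v_{6} — sig = ⟨2 | 1 1⟩
  P={5,7}:  v_{5} + v_{7} = v_{2} + v_{4} — sig = ⟨2 | 1 1⟩
  P={5,8}:  v_{5} + v_{8} = v_{1} + v_{6} — sig = ⟨2 | 1 1⟩
  P={6,7}:  v_{6} + v_{7} = v_{3} + v_{4} — sig = ⟨2 | 1 1⟩
  P={7,8}:  v_{7} + v_{8} = 2·v_{3} — sig = ⟨2 | 2⟩
  P={1,3,6}:  v_{1} + v_{3} + v_{6} = v_{8} — sig = ⟨3 | 1⟩
  P={2,3,4}:  v_{2} + v_{3} + v_{4} = v_{7} — sig = ⟨3 | 1⟩

Signatures (|P|; sorted positive RHS coefficients), sorted:
    |P|=2: 10 collections, coeffs (), (), (), (1,1), (1,1), (1,1), (1,1), (1,1), (1,1), (2)
    |P|=3: 2 collections, coeffs (1), (1)


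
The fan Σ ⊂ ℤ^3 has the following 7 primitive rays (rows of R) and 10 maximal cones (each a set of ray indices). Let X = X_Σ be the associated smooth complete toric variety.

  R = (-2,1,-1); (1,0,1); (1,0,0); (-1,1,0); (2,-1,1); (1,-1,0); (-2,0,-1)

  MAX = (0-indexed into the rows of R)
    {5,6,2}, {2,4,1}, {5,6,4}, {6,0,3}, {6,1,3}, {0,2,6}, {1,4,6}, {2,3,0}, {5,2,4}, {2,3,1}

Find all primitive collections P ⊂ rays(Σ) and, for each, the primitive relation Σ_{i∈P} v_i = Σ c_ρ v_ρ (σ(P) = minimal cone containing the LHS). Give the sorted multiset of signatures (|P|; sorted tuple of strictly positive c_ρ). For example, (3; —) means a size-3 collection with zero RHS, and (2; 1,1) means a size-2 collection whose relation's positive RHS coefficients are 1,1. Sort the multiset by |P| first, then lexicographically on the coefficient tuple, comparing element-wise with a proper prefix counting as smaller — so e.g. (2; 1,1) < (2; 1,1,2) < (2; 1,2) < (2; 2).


Minimal non-faces — 9 found among 7 rays, 10 max cones:

  P = {0,4}:  v_{0} + v_{4} = 0 ; sig = (2; —)
  P = {3,5}:  v_{3} + v_{5} = 0 ; sig = (2; —)
  P = {0,1}:  v_{0} + v_{1} = v_{3} ; sig = (2; 1)
  P = {1,5}:  v_{1} + v_{5} = v_{4} ; sig = (2; 1)
  P = {3,4}:  v_{3} + v_{4} = v_{1} ; sig = (2; 1)
  P = {0,5}:  v_{0} + v_{5} = v_{2} + v_{6} ; sig = (2; 1,1)
  P = {1,2,6}:  v_{1} + v_{2} + v_{6} = 0 ; sig = (3; —)
  P = {2,3,6}:  v_{2} + v_{3} + v_{6} = v_{0} ; sig = (3; 1)
  P = {2,4,6}:  v_{2} + v_{4} + v_{6} = v_{5} ; sig = (3; 1)

Sorted signature multiset PRS(X):
    (2; —)
    (2; —)
    (2; 1)
    (2; 1)
    (2; 1)
    (2; 1,1)
    (3; —)
    (3; 1)
    (3; 1)


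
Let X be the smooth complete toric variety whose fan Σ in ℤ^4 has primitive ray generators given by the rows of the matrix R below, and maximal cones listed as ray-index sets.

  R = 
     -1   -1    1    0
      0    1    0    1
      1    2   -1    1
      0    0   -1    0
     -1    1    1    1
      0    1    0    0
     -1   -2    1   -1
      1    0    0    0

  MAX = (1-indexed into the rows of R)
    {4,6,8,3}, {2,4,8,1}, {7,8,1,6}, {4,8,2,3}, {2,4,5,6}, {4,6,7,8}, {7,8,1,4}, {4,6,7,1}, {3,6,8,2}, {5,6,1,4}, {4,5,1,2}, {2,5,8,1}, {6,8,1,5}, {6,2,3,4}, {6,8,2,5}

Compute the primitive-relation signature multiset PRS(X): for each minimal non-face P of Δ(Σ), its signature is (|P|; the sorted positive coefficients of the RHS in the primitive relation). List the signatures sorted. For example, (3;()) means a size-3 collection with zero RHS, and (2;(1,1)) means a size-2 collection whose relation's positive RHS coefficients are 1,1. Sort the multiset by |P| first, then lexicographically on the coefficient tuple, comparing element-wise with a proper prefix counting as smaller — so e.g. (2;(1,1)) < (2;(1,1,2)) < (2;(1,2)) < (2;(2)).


Σ has 9 primitive collections:

  P = {3,7}:  v_{3} + v_{7} = 0  ⇒ sig = (2;())
  P = {1,3}:  v_{1} + v_{3} = v_{2}  ⇒ sig = (2;(1))
  P = {2,7}:  v_{2} + v_{7} = v_{1}  ⇒ sig = (2;(1))
  P = {3,5}:  v_{3} + v_{5} = 2·v_{2} + v_{6}  ⇒ sig = (2;(1,2))
  P = {5,7}:  v_{5} + v_{7} = 2·v_{1} + v_{6}  ⇒ sig = (2;(1,2))
  P = {1,2,6}:  v_{1} + v_{2} + v_{6} = v_{5}  ⇒ sig = (3;(1))
  P = {4,5,8}:  v_{4} + v_{5} + v_{8} = v_{2}  ⇒ sig = (3;(1))
  P = {1,4,6,8}:  v_{1} + v_{4} + v_{6} + v_{8} = 0  ⇒ sig = (4;())
  P = {2,4,6,8}:  v_{2} + v_{4} + v_{6} + v_{8} = v_{3}  ⇒ sig = (4;(1))

so the primitive-relation signature multiset is
{ (2;()),  (2;(1)) ×2,  (2;(1,2)) ×2,  (3;(1)) ×2,  (4;()),  (4;(1)) }


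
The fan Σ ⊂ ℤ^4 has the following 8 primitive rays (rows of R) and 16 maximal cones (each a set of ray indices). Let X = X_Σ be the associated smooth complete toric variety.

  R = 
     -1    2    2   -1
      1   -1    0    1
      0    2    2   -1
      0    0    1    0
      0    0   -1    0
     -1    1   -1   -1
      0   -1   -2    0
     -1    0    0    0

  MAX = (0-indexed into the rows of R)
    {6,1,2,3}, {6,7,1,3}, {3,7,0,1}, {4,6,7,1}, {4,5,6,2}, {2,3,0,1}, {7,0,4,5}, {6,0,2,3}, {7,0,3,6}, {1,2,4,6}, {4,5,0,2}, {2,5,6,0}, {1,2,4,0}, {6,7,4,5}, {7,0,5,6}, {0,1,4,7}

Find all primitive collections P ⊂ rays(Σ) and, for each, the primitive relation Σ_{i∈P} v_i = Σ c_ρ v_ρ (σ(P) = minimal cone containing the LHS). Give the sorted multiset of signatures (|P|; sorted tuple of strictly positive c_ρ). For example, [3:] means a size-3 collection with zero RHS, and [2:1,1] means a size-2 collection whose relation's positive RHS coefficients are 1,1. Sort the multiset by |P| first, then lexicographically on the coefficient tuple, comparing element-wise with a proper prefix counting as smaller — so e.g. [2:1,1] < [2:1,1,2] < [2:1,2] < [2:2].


6 collections generate NE(X_Σ); each relation:

  P = {3,4}:  v_{3} + v_{4} = 0 ; sig = [2:]
  P = {1,5}:  v_{1} + v_{5} = v_{4} ; sig = [2:1]
  P = {2,7}:  v_{2} + v_{7} = v_{0} ; sig = [2:1]
  P = {3,5}:  v_{3} + v_{5} = v_{0} + v_{6} ; sig = [2:1,1]
  P = {0,1,6}:  v_{0} + v_{1} + v_{6} = 0 ; sig = [3:]
  P = {0,4,6}:  v_{0} + v_{4} + v_{6} = v_{5} ; sig = [3:1]

so the primitive-relation signature multiset is
[[2:], [2:1], [2:1], [2:1,1], [3:], [3:1]]


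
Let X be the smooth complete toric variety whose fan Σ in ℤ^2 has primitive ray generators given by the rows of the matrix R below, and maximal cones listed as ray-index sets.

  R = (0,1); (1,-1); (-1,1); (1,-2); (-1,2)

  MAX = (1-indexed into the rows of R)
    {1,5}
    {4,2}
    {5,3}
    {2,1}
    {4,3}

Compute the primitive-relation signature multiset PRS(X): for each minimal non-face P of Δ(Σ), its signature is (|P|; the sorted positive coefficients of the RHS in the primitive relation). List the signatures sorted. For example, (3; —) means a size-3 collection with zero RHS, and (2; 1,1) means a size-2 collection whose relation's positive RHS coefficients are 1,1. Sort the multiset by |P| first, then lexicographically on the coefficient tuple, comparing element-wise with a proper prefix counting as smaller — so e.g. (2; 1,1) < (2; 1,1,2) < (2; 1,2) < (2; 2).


Δ(Σ) — 5 vertices, 5 min non-faces:

  P={2,3}:  v_{2} + v_{3} = 0 — sig = (2; —)
  P={4,5}:  v_{4} + v_{5} = 0 — sig = (2; —)
  P={1,3}:  v_{1} + v_{3} = v_{5} — sig = (2; 1)
  P={1,4}:  v_{1} + v_{4} = v_{2} — sig = (2; 1)
  P={2,5}:  v_{2} + v_{5} = v_{1} — sig = (2; 1)

so the primitive-relation signature multiset is
    (2; —)
    (2; —)
    (2; 1)
    (2; 1)
    (2; 1)


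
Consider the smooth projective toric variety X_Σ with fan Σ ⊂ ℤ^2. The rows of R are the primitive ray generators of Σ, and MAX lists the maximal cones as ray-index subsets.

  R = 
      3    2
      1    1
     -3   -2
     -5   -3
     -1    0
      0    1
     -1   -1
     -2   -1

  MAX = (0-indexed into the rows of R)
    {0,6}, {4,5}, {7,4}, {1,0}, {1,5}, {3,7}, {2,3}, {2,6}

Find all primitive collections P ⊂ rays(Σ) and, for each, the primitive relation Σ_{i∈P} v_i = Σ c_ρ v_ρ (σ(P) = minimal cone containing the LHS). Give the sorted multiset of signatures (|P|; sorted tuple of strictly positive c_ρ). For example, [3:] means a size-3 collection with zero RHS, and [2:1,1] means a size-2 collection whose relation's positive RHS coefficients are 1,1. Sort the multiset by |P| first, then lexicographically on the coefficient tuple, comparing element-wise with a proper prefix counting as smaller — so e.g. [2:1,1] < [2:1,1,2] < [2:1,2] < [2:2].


20 collections generate NE(X_Σ); each relation:

  P = {0,2}:  v_{0} + v_{2} = 0 — sig = [2:]
  P = {1,6}:  v_{1} + v_{6} = 0 — sig = [2:]
  P = {0,3}:  v_{0} + v_{3} = v_{7} — sig = [2:1]
  P = {0,7}:  v_{0} + v_{7} = v_{1} — sig = [2:1]
  P = {1,2}:  v_{1} + v_{2} = v_{7} — sig = [2:1]
  P = {1,4}:  v_{1} + v_{4} = v_{5} — sig = [2:1]
  P = {1,7}:  v_{1} + v_{7} = v_{4} — sig = [2:1]
  P = {2,7}:  v_{2} + v_{7} = v_{3} — sig = [2:1]
  P = {4,6}:  v_{4} + v_{6} = v_{7} — sig = [2:1]
  P = {5,6}:  v_{5} + v_{6} = v_{4} — sig = [2:1]
  P = {6,7}:  v_{6} + v_{7} = v_{2} — sig = [2:1]
  P = {2,5}:  v_{2} + v_{5} = v_{4} + v_{7} — sig = [2:1,1]
  P = {3,5}:  v_{3} + v_{5} = v_{4} + 2·v_{7} — sig = [2:1,2]
  P = {0,4}:  v_{0} + v_{4} = 2·v_{1} — sig = [2:2]
  P = {1,3}:  v_{1} + v_{3} = 2·v_{7} — sig = [2:2]
  P = {2,4}:  v_{2} + v_{4} = 2·v_{7} — sig = [2:2]
  P = {3,6}:  v_{3} + v_{6} = 2·v_{2} — sig = [2:2]
  P = {5,7}:  v_{5} + v_{7} = 2·v_{4} — sig = [2:2]
  P = {0,5}:  v_{0} + v_{5} = 3·v_{1} — sig = [2:3]
  P = {3,4}:  v_{3} + v_{4} = 3·v_{7} — sig = [2:3]

Signatures (|P|; sorted positive RHS coefficients), sorted:
[[2:], [2:], [2:1], [2:1], [2:1], [2:1], [2:1], [2:1], [2:1], [2:1], [2:1], [2:1,1], [2:1,2], [2:2], [2:2], [2:2], [2:2], [2:2], [2:3], [2:3]]


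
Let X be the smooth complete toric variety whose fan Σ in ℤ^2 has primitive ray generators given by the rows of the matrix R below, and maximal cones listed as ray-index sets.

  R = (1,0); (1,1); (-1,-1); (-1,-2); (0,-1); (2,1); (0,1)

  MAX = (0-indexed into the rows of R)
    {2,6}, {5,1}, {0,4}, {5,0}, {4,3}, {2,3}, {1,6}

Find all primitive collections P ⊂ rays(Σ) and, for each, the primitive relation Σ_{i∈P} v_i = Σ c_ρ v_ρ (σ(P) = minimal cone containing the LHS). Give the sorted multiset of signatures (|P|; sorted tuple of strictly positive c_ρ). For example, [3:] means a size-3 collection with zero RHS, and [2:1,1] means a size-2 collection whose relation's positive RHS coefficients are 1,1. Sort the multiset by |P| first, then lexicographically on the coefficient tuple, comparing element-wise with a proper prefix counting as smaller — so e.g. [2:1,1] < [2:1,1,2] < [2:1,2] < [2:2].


Primitive collections (14):

  {1,2}:  v_{1} + v_{2} = 0  so sig = [2:]
  {4,6}:  v_{4} + v_{6} = 0  so sig = [2:]
  {0,1}:  v_{0} + v_{1} = v_{5}  so sig = [2:1]
  {0,2}:  v_{0} + v_{2} = v_{4}  so sig = [2:1]
  {0,6}:  v_{0} + v_{6} = v_{1}  so sig = [2:1]
  {1,3}:  v_{1} + v_{3} = v_{4}  so sig = [2:1]
  {1,4}:  v_{1} + v_{4} = v_{0}  so sig = [2:1]
  {2,4}:  v_{2} + v_{4} = v_{3}  so sig = [2:1]
  {2,5}:  v_{2} + v_{5} = v_{0}  so sig = [2:1]
  {3,6}:  v_{3} + v_{6} = v_{2}  so sig = [2:1]
  {3,5}:  v_{3} + v_{5} = v_{0} + v_{4}  so sig = [2:1,1]
  {0,3}:  v_{0} + v_{3} = 2·v_{4}  so sig = [2:2]
  {4,5}:  v_{4} + v_{5} = 2·v_{0}  so sig = [2:2]
  {5,6}:  v_{5} + v_{6} = 2·v_{1}  so sig = [2:2]

Hence PRS(X_Σ) =
    |P|=2: 14 collections, coeffs (), (), (1), (1), (1), (1), (1), (1), (1), (1), (1,1), (2), (2), (2)


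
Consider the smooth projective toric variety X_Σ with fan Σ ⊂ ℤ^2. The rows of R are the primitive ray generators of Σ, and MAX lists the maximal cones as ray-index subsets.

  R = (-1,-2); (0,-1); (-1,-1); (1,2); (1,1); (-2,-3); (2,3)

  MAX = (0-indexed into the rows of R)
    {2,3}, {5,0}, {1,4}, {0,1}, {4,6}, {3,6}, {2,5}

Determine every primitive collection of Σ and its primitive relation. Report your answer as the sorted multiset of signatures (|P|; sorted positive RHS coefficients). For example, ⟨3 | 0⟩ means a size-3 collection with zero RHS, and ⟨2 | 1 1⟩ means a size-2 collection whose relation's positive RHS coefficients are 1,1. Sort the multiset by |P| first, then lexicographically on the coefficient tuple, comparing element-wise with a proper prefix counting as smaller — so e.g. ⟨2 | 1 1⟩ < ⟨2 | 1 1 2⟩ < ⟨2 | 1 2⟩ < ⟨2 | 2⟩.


Minimal non-faces — 14 found among 7 rays, 7 max cones:

  P = {0,3}:  v_{0} + v_{3} = 0 — sig = ⟨2 | 0⟩
  P = {2,4}:  v_{2} + v_{4} = 0 — sig = ⟨2 | 0⟩
  P = {5,6}:  v_{5} + v_{6} = 0 — sig = ⟨2 | 0⟩
  P = {0,2}:  v_{0} + v_{2} = v_{5} — sig = ⟨2 | 1⟩
  P = {0,4}:  v_{0} + v_{4} = v_{1} — sig = ⟨2 | 1⟩
  P = {0,6}:  v_{0} + v_{6} = v_{4} — sig = ⟨2 | 1⟩
  P = {1,2}:  v_{1} + v_{2} = v_{0} — sig = ⟨2 | 1⟩
  P = {1,3}:  v_{1} + v_{3} = v_{4} — sig = ⟨2 | 1⟩
  P = {2,6}:  v_{2} + v_{6} = v_{3} — sig = ⟨2 | 1⟩
  P = {3,4}:  v_{3} + v_{4} = v_{6} — sig = ⟨2 | 1⟩
  P = {3,5}:  v_{3} + v_{5} = v_{2} — sig = ⟨2 | 1⟩
  P = {4,5}:  v_{4} + v_{5} = v_{0} — sig = ⟨2 | 1⟩
  P = {1,5}:  v_{1} + v_{5} = 2·v_{0} — sig = ⟨2 | 2⟩
  P = {1,6}:  v_{1} + v_{6} = 2·v_{4} — sig = ⟨2 | 2⟩

so the primitive-relation signature multiset is
    |P|=2: 14 collections, coeffs (), (), (), (1), (1), (1), (1), (1), (1), (1), (1), (1), (2), (2)


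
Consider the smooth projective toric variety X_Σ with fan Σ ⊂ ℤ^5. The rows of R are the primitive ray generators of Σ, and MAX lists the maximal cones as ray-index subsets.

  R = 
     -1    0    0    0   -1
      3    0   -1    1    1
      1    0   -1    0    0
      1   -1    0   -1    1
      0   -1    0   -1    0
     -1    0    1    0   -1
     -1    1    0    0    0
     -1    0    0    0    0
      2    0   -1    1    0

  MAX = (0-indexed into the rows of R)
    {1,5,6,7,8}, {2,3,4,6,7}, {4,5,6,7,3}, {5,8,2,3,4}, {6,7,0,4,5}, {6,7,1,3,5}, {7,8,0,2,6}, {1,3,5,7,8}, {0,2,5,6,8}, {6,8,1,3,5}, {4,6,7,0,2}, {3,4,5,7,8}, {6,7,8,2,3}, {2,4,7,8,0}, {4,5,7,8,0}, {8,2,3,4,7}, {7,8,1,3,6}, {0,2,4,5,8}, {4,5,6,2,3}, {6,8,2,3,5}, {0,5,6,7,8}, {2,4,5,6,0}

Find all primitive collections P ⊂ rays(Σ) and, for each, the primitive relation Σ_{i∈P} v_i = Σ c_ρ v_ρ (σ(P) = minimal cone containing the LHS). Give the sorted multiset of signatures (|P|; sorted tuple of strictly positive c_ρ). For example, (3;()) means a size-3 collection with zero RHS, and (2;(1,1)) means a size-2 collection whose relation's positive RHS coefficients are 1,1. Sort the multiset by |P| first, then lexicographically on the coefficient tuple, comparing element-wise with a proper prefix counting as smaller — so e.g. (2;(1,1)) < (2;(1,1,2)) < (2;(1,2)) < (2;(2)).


The 7 primitive collections of Σ (r=9, n=5):

  P={0,1}:  v_{0} + v_{1} = v_{8} — sig = (2;(1))
  P={0,3}:  v_{0} + v_{3} = v_{4} — sig = (2;(1))
  P={1,4}:  v_{1} + v_{4} = v_{3} + v_{8} — sig = (2;(1,1))
  P={1,2}:  v_{1} + v_{2} = v_{3} + v_{6} + 2·v_{8} — sig = (2;(1,1,2))
  P={2,5,7}:  v_{2} + v_{5} + v_{7} = v_{0} — sig = (3;(1))
  P={4,6,8}:  v_{4} + v_{6} + v_{8} = v_{2} — sig = (3;(1))
  P={3,5,6,7,8}:  v_{3} + v_{5} + v_{6} + v_{7} + v_{8} = 0 — sig = (5;())

Sorted signature multiset PRS(X):
    |P|=2: 4 collections, coeffs (1), (1), (1,1), (1,1,2)
    |P|=3: 2 collections, coeffs (1), (1)
    |P|=5: 1 collection, coeffs ()


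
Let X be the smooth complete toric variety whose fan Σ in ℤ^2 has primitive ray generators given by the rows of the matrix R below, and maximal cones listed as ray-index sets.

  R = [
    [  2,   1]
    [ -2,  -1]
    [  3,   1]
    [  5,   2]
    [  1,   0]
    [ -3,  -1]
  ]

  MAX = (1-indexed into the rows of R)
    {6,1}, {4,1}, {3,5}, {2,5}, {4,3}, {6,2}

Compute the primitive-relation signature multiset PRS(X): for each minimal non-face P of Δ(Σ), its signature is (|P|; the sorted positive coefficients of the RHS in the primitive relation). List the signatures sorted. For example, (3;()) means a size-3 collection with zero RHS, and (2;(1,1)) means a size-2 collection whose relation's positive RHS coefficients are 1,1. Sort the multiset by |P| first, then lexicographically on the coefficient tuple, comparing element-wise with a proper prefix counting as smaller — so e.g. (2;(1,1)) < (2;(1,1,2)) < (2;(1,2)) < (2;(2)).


|primitive collections| = 9. Relations:

  {1,2}:  v_{1} + v_{2} = 0 ; sig = (2;())
  {3,6}:  v_{3} + v_{6} = 0 ; sig = (2;())
  {1,3}:  v_{1} + v_{3} = v_{4} ; sig = (2;(1))
  {1,5}:  v_{1} + v_{5} = v_{3} ; sig = (2;(1))
  {2,3}:  v_{2} + v_{3} = v_{5} ; sig = (2;(1))
  {2,4}:  v_{2} + v_{4} = v_{3} ; sig = (2;(1))
  {4,6}:  v_{4} + v_{6} = v_{1} ; sig = (2;(1))
  {5,6}:  v_{5} + v_{6} = v_{2} ; sig = (2;(1))
  {4,5}:  v_{4} + v_{5} = 2·v_{3} ; sig = (2;(2))

Sorted signature multiset PRS(X):
    |P|=2: 9 collections, coeffs (), (), (1), (1), (1), (1), (1), (1), (2)


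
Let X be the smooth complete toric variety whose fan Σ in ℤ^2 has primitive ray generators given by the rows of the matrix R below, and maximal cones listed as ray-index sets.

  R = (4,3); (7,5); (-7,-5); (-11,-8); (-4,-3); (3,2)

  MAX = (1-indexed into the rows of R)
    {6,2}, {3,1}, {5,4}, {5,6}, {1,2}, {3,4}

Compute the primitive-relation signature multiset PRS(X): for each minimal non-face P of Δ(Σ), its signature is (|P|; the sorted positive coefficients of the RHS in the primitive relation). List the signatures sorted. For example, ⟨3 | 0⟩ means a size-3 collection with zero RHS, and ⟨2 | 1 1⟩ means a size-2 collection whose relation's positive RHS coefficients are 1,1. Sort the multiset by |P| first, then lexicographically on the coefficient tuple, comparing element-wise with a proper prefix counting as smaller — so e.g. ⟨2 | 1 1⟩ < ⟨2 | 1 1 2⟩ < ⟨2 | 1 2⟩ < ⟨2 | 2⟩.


9 minimal non-faces of Δ(Σ) (on 6 rays):

  {1,5}:  v_{1} + v_{5} = 0  so sig = ⟨2 | 0⟩
  {2,3}:  v_{2} + v_{3} = 0  so sig = ⟨2 | 0⟩
  {1,4}:  v_{1} + v_{4} = v_{3}  so sig = ⟨2 | 1⟩
  {1,6}:  v_{1} + v_{6} = v_{2}  so sig = ⟨2 | 1⟩
  {2,4}:  v_{2} + v_{4} = v_{5}  so sig = ⟨2 | 1⟩
  {2,5}:  v_{2} + v_{5} = v_{6}  so sig = ⟨2 | 1⟩
  {3,5}:  v_{3} + v_{5} = v_{4}  so sig = ⟨2 | 1⟩
  {3,6}:  v_{3} + v_{6} = v_{5}  so sig = ⟨2 | 1⟩
  {4,6}:  v_{4} + v_{6} = 2·v_{5}  so sig = ⟨2 | 2⟩

Signatures (|P|; sorted positive RHS coefficients), sorted:
[⟨2 | 0⟩, ⟨2 | 0⟩, ⟨2 | 1⟩, ⟨2 | 1⟩, ⟨2 | 1⟩, ⟨2 | 1⟩, ⟨2 | 1⟩, ⟨2 | 1⟩, ⟨2 | 2⟩]


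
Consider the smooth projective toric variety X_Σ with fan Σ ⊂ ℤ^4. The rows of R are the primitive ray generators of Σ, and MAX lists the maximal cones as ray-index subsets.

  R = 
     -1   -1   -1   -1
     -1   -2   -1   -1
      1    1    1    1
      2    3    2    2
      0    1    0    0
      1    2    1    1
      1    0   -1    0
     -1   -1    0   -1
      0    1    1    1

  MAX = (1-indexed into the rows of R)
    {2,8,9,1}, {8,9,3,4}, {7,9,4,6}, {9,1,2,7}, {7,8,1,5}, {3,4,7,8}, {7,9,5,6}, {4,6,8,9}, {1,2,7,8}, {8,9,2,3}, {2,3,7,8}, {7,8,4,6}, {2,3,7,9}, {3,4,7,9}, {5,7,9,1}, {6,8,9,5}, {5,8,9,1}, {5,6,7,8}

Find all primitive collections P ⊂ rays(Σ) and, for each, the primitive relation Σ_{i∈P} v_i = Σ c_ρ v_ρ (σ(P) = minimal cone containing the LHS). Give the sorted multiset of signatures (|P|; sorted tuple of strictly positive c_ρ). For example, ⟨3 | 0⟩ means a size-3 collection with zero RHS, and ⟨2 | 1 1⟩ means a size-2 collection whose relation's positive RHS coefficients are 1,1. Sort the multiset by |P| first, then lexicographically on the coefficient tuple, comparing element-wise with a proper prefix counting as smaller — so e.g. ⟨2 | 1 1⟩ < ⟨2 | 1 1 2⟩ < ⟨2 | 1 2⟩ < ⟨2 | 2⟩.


Δ(Σ) — 9 vertices, 10 min non-faces:

  P={1,3}:  v_{1} + v_{3} = 0 — sig = ⟨2 | 0⟩
  P={2,6}:  v_{2} + v_{6} = 0 — sig = ⟨2 | 0⟩
  P={1,4}:  v_{1} + v_{4} = v_{6} — sig = ⟨2 | 1⟩
  P={1,6}:  v_{1} + v_{6} = v_{5} — sig = ⟨2 | 1⟩
  P={2,4}:  v_{2} + v_{4} = v_{3} — sig = ⟨2 | 1⟩
  P={2,5}:  v_{2} + v_{5} = v_{1} — sig = ⟨2 | 1⟩
  P={3,5}:  v_{3} + v_{5} = v_{6} — sig = ⟨2 | 1⟩
  P={3,6}:  v_{3} + v_{6} = v_{4} — sig = ⟨2 | 1⟩
  P={4,5}:  v_{4} + v_{5} = 2·v_{6} — sig = ⟨2 | 2⟩
  P={7,8,9}:  v_{7} + v_{8} + v_{9} = 0 — sig = ⟨3 | 0⟩

so the primitive-relation signature multiset is
{ ⟨2 | 0⟩ ×2,  ⟨2 | 1⟩ ×6,  ⟨2 | 2⟩,  ⟨3 | 0⟩ }


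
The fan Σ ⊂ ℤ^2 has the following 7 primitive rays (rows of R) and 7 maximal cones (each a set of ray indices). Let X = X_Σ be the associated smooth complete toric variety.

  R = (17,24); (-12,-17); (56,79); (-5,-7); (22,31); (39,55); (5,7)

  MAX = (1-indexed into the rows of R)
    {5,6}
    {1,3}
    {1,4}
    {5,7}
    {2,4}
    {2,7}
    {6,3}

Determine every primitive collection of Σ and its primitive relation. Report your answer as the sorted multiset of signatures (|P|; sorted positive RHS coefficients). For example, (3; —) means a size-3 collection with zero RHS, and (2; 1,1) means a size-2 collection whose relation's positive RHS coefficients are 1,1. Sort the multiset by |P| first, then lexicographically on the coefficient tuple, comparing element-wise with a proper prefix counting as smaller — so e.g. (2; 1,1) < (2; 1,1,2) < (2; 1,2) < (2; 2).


Primitive collections (14):

  {4,7}:  v_{4} + v_{7} = 0  ⇒ sig = (2; —)
  {1,2}:  v_{1} + v_{2} = v_{7}  ⇒ sig = (2; 1)
  {1,5}:  v_{1} + v_{5} = v_{6}  ⇒ sig = (2; 1)
  {1,6}:  v_{1} + v_{6} = v_{3}  ⇒ sig = (2; 1)
  {1,7}:  v_{1} + v_{7} = v_{5}  ⇒ sig = (2; 1)
  {4,5}:  v_{4} + v_{5} = v_{1}  ⇒ sig = (2; 1)
  {2,6}:  v_{2} + v_{6} = v_{5} + v_{7}  ⇒ sig = (2; 1,1)
  {3,7}:  v_{3} + v_{7} = v_{5} + v_{6}  ⇒ sig = (2; 1,1)
  {2,3}:  v_{2} + v_{3} = 2·v_{5}  ⇒ sig = (2; 2)
  {2,5}:  v_{2} + v_{5} = 2·v_{7}  ⇒ sig = (2; 2)
  {3,5}:  v_{3} + v_{5} = 2·v_{6}  ⇒ sig = (2; 2)
  {4,6}:  v_{4} + v_{6} = 2·v_{1}  ⇒ sig = (2; 2)
  {6,7}:  v_{6} + v_{7} = 2·v_{5}  ⇒ sig = (2; 2)
  {3,4}:  v_{3} + v_{4} = 3·v_{1}  ⇒ sig = (2; 3)

Signatures (|P|; sorted positive RHS coefficients), sorted:
[(2; —), (2; 1), (2; 1), (2; 1), (2; 1), (2; 1), (2; 1,1), (2; 1,1), (2; 2), (2; 2), (2; 2), (2; 2), (2; 2), (2; 3)]


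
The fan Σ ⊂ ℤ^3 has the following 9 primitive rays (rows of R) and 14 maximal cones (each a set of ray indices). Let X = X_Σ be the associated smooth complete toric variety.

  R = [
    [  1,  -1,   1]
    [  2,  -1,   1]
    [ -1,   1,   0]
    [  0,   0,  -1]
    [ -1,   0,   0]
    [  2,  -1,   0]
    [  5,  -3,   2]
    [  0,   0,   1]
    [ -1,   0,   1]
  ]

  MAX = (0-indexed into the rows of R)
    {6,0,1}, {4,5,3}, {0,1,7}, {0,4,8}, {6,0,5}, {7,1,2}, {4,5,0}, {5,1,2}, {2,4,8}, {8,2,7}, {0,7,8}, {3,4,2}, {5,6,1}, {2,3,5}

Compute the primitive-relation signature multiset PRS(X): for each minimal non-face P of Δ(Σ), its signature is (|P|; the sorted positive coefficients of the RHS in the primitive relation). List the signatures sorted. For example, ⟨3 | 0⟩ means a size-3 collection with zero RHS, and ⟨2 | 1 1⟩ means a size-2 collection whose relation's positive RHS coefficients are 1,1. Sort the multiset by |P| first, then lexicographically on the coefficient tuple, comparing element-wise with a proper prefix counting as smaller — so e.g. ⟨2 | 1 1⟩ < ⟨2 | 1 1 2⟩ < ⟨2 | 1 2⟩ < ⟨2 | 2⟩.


Primitive collections (17):

  P = {3,7}:  v_{3} + v_{7} = 0  so sig = ⟨2 | 0⟩
  P = {0,2}:  v_{0} + v_{2} = v_{7}  so sig = ⟨2 | 1⟩
  P = {1,3}:  v_{1} + v_{3} = v_{5}  so sig = ⟨2 | 1⟩
  P = {1,4}:  v_{1} + v_{4} = v_{0}  so sig = ⟨2 | 1⟩
  P = {3,8}:  v_{3} + v_{8} = v_{4}  so sig = ⟨2 | 1⟩
  P = {4,7}:  v_{4} + v_{7} = v_{8}  so sig = ⟨2 | 1⟩
  P = {5,7}:  v_{5} + v_{7} = v_{1}  so sig = ⟨2 | 1⟩
  P = {5,8}:  v_{5} + v_{8} = v_{0}  so sig = ⟨2 | 1⟩
  P = {0,3}:  v_{0} + v_{3} = v_{4} + v_{5}  so sig = ⟨2 | 1 1⟩
  P = {1,8}:  v_{1} + v_{8} = v_{0} + v_{7}  so sig = ⟨2 | 1 1⟩
  P = {3,6}:  v_{3} + v_{6} = v_{0} + 2·v_{5}  so sig = ⟨2 | 1 2⟩
  P = {4,6}:  v_{4} + v_{6} = 2·v_{0} + v_{5}  so sig = ⟨2 | 1 2⟩
  P = {6,7}:  v_{6} + v_{7} = v_{0} + 2·v_{1}  so sig = ⟨2 | 1 2⟩
  P = {6,8}:  v_{6} + v_{8} = 2·v_{0} + v_{1}  so sig = ⟨2 | 1 2⟩
  P = {2,6}:  v_{2} + v_{6} = 2·v_{1}  so sig = ⟨2 | 2⟩
  P = {2,4,5}:  v_{2} + v_{4} + v_{5} = 0  so sig = ⟨3 | 0⟩
  P = {0,1,5}:  v_{0} + v_{1} + v_{5} = v_{6}  so sig = ⟨3 | 1⟩

Signatures (|P|; sorted positive RHS coefficients), sorted:
[⟨2 | 0⟩, ⟨2 | 1⟩, ⟨2 | 1⟩, ⟨2 | 1⟩, ⟨2 | 1⟩, ⟨2 | 1⟩, ⟨2 | 1⟩, ⟨2 | 1⟩, ⟨2 | 1 1⟩, ⟨2 | 1 1⟩, ⟨2 | 1 2⟩, ⟨2 | 1 2⟩, ⟨2 | 1 2⟩, ⟨2 | 1 2⟩, ⟨2 | 2⟩, ⟨3 | 0⟩, ⟨3 | 1⟩]


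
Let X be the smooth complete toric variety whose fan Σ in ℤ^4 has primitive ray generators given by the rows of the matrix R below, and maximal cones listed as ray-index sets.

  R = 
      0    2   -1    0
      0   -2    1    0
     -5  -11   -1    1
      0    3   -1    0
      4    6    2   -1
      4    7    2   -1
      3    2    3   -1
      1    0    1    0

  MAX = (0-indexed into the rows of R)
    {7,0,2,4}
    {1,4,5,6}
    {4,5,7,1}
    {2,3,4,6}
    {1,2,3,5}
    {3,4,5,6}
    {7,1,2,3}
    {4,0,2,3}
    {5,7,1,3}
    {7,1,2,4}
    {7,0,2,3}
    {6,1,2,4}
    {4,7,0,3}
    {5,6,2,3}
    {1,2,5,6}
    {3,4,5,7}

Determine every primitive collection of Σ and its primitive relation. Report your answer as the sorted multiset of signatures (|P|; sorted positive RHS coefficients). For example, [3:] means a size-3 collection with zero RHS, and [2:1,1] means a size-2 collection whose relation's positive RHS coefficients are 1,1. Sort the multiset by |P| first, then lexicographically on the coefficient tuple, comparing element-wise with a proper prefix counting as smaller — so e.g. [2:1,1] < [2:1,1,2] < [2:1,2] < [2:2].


|primitive collections| = 9. Relations:

  P={0,1}:  v_{0} + v_{1} = 0 ; sig = [2:]
  P={0,5}:  v_{0} + v_{5} = v_{3} + v_{4} ; sig = [2:1,1]
  P={0,6}:  v_{0} + v_{6} = v_{2} + v_{3} + 2·v_{4} ; sig = [2:1,1,2]
  P={6,7}:  v_{6} + v_{7} = 2·v_{1} + v_{4} ; sig = [2:1,2]
  P={1,3,4}:  v_{1} + v_{3} + v_{4} = v_{5} ; sig = [3:1]
  P={2,4,5}:  v_{2} + v_{4} + v_{5} = v_{6} ; sig = [3:1]
  P={1,3,6}:  v_{1} + v_{3} + v_{6} = v_{2} + 2·v_{5} ; sig = [3:1,2]
  P={2,5,7}:  v_{2} + v_{5} + v_{7} = 2·v_{1} ; sig = [3:2]
  P={2,3,4,7}:  v_{2} + v_{3} + v_{4} + v_{7} = v_{1} ; sig = [4:1]

Sorted signature multiset PRS(X):
{ [2:],  [2:1,1],  [2:1,1,2],  [2:1,2],  [3:1] ×2,  [3:1,2],  [3:2],  [4:1] }


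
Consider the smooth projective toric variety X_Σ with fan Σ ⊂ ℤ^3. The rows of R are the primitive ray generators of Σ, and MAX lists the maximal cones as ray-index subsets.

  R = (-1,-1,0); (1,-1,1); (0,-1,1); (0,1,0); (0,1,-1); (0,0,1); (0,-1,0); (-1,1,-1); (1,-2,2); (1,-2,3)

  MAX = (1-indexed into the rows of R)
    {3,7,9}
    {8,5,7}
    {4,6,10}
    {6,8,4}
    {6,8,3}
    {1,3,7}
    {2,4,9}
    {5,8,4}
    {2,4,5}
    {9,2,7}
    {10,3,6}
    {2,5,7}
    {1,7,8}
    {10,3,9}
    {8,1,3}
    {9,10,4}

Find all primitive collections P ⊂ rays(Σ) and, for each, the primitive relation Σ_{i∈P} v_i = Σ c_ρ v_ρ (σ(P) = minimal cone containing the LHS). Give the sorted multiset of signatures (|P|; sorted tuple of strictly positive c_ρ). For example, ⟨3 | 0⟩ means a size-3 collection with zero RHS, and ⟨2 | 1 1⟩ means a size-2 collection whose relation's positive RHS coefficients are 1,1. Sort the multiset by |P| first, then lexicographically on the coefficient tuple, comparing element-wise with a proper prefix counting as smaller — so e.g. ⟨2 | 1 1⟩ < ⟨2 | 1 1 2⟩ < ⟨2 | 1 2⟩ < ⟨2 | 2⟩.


22 collections generate NE(X_Σ); each relation:

  {2,8}:  v_{2} + v_{8} = 0  →  sig = ⟨2 | 0⟩
  {3,5}:  v_{3} + v_{5} = 0  →  sig = ⟨2 | 0⟩
  {4,7}:  v_{4} + v_{7} = 0  →  sig = ⟨2 | 0⟩
  {2,3}:  v_{2} + v_{3} = v_{9}  →  sig = ⟨2 | 1⟩
  {3,4}:  v_{3} + v_{4} = v_{6}  →  sig = ⟨2 | 1⟩
  {5,6}:  v_{5} + v_{6} = v_{4}  →  sig = ⟨2 | 1⟩
  {5,9}:  v_{5} + v_{9} = v_{2}  →  sig = ⟨2 | 1⟩
  {6,7}:  v_{6} + v_{7} = v_{3}  →  sig = ⟨2 | 1⟩
  {6,9}:  v_{6} + v_{9} = v_{10}  →  sig = ⟨2 | 1⟩
  {8,9}:  v_{8} + v_{9} = v_{3}  →  sig = ⟨2 | 1⟩
  {1,2}:  v_{1} + v_{2} = v_{3} + v_{7}  →  sig = ⟨2 | 1 1⟩
  {1,4}:  v_{1} + v_{4} = v_{3} + v_{8}  →  sig = ⟨2 | 1 1⟩
  {1,5}:  v_{1} + v_{5} = v_{7} + v_{8}  →  sig = ⟨2 | 1 1⟩
  {2,6}:  v_{2} + v_{6} = v_{4} + v_{9}  →  sig = ⟨2 | 1 1⟩
  {5,10}:  v_{5} + v_{10} = v_{4} + v_{9}  →  sig = ⟨2 | 1 1⟩
  {7,10}:  v_{7} + v_{10} = v_{3} + v_{9}  →  sig = ⟨2 | 1 1⟩
  {8,10}:  v_{8} + v_{10} = v_{3} + v_{6}  →  sig = ⟨2 | 1 1⟩
  {1,6}:  v_{1} + v_{6} = 2·v_{3} + v_{8}  →  sig = ⟨2 | 1 2⟩
  {1,9}:  v_{1} + v_{9} = 2·v_{3} + v_{7}  →  sig = ⟨2 | 1 2⟩
  {2,10}:  v_{2} + v_{10} = v_{4} + 2·v_{9}  →  sig = ⟨2 | 1 2⟩
  {1,10}:  v_{1} + v_{10} = 3·v_{3}  →  sig = ⟨2 | 3⟩
  {3,7,8}:  v_{3} + v_{7} + v_{8} = v_{1}  →  sig = ⟨3 | 1⟩

so the primitive-relation signature multiset is
[⟨2 | 0⟩, ⟨2 | 0⟩, ⟨2 | 0⟩, ⟨2 | 1⟩, ⟨2 | 1⟩, ⟨2 | 1⟩, ⟨2 | 1⟩, ⟨2 | 1⟩, ⟨2 | 1⟩, ⟨2 | 1⟩, ⟨2 | 1 1⟩, ⟨2 | 1 1⟩, ⟨2 | 1 1⟩, ⟨2 | 1 1⟩, ⟨2 | 1 1⟩, ⟨2 | 1 1⟩, ⟨2 | 1 1⟩, ⟨2 | 1 2⟩, ⟨2 | 1 2⟩, ⟨2 | 1 2⟩, ⟨2 | 3⟩, ⟨3 | 1⟩]
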